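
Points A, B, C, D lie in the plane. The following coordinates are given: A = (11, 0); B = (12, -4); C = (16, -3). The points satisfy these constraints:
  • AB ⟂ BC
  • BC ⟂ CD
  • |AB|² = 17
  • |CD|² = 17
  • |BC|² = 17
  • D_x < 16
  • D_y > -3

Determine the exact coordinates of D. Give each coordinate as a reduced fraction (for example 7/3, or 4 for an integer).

1. D_x = 15  [[BC ⟂ CD ⇒ 4x+1y-61=0] ∩ [|D−(16, -3)|²=17]]
2. D_y = 1  [[BC ⟂ CD ⇒ 4x+1y-61=0] ∩ [|D−(16, -3)|²=17]]
   so D = (15, 1)

D = (15, 1)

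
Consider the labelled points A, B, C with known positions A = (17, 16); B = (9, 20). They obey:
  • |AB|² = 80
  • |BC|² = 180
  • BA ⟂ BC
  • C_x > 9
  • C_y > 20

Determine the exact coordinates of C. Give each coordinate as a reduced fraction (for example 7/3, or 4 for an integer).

1. C_x = 15  [[BA ⟂ BC ⇒ 8x-4y+8=0] ∩ [|C−(9, 20)|²=180]]
2. C_y = 32  [[BA ⟂ BC ⇒ 8x-4y+8=0] ∩ [|C−(9, 20)|²=180]]
   so C = (15, 32)

C = (15, 32)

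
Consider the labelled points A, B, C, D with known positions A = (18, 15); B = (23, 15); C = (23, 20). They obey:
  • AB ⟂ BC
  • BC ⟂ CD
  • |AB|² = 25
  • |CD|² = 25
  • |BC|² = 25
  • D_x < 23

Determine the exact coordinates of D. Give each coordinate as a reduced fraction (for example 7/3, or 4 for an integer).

1. D_x = 18  [[BC ⟂ CD ⇒ 5y-100=0] ∩ [|D−(23, 20)|²=25]]
2. D_y = 20  [[BC ⟂ CD ⇒ 5y-100=0] ∩ [|D−(23, 20)|²=25]]
   so D = (18, 20)

D = (18, 20)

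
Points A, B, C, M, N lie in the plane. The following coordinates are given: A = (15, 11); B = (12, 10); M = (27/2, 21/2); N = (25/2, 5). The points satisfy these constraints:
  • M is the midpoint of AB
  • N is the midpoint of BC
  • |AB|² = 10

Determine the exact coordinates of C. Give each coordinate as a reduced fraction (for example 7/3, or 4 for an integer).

1. C_x = 13  [C = 2·N−B = 2·(25/2, 5)−(12, 10)]
2. C_y = 0  [C = 2·N−B = 2·(25/2, 5)−(12, 10)]
   so C = (13, 0)

C = (13, 0)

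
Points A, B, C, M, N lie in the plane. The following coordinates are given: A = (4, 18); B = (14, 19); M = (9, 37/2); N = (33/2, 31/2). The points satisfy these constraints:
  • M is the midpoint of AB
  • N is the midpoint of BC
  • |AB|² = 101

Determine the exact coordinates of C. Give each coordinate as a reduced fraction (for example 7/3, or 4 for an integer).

1. C_x = 19  [C = 2·N−B = 2·(33/2, 31/2)−(14, 19)]
2. C_y = 12  [C = 2·N−B = 2·(33/2, 31/2)−(14, 19)]
   so C = (19, 12)

C = (19, 12)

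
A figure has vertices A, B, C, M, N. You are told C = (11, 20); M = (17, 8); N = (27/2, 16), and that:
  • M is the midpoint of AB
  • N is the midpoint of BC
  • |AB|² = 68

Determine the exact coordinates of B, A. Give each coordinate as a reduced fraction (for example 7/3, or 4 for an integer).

B = (16, 12)
A = (18, 4)

1. B_x = 16  [B = 2·N−C = 2·(27/2, 16)−(11, 20)]
2. B_y = 12  [B = 2·N−C = 2·(27/2, 16)−(11, 20)]
   so B = (16, 12)
3. A_x = 18  [A = 2·M−B = 2·(17, 8)−(16, 12)]
4. A_y = 4  [A = 2·M−B = 2·(17, 8)−(16, 12)]
   so A = (18, 4)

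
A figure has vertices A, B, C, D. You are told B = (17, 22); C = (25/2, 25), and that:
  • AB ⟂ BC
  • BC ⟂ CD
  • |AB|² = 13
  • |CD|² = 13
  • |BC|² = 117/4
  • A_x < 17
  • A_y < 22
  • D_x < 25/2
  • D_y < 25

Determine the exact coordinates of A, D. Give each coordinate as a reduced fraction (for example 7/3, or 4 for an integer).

A = (15, 19)
D = (21/2, 22)

1. A_x = 15  [[AB ⟂ BC ⇒ 9/2x-3y-21/2=0] ∩ [|A−(17, 22)|²=13]]
2. A_y = 19  [[AB ⟂ BC ⇒ 9/2x-3y-21/2=0] ∩ [|A−(17, 22)|²=13]]
   so A = (15, 19)
3. D_x = 21/2  [[BC ⟂ CD ⇒ -9/2x+3y-75/4=0] ∩ [|D−(25/2, 25)|²=13]]
4. D_y = 22  [[BC ⟂ CD ⇒ -9/2x+3y-75/4=0] ∩ [|D−(25/2, 25)|²=13]]
   so D = (21/2, 22)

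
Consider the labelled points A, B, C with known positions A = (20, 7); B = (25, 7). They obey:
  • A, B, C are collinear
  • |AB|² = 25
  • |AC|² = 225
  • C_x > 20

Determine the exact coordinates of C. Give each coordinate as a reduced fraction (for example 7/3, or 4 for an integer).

C = (35, 7)

1. C_x = 35  [[A, B, C are collinear ⇒ 5y-35=0] ∩ [|C−(20, 7)|²=225]]
2. C_y = 7  [[A, B, C are collinear ⇒ 5y-35=0] ∩ [|C−(20, 7)|²=225]]
   so C = (35, 7)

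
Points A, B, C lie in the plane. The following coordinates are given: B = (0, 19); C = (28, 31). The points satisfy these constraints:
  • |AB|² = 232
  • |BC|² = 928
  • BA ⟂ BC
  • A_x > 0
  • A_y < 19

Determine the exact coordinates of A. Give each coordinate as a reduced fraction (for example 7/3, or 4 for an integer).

A = (6, 5)

1. A_x = 6  [[BA ⟂ BC ⇒ 28x+12y-228=0] ∩ [|A−(0, 19)|²=232]]
2. A_y = 5  [[BA ⟂ BC ⇒ 28x+12y-228=0] ∩ [|A−(0, 19)|²=232]]
   so A = (6, 5)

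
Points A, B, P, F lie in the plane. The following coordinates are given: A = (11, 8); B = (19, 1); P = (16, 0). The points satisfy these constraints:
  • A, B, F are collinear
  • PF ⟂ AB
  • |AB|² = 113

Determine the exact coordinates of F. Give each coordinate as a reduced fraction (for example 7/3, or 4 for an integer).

F = (2011/113, 232/113)

1. F_x = 2011/113  [[A, B, F are collinear ⇒ 7x+8y-141=0] ∩ [PF ⟂ AB ⇒ 8x-7y-128=0]]
2. F_y = 232/113  [[A, B, F are collinear ⇒ 7x+8y-141=0] ∩ [PF ⟂ AB ⇒ 8x-7y-128=0]]
   so F = (2011/113, 232/113)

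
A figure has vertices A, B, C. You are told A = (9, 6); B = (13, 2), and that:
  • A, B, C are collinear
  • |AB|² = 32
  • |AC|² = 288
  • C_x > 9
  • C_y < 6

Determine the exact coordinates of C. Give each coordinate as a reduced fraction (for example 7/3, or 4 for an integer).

1. C_x = 21  [[A, B, C are collinear ⇒ 4x+4y-60=0] ∩ [|C−(9, 6)|²=288]]
2. C_y = -6  [[A, B, C are collinear ⇒ 4x+4y-60=0] ∩ [|C−(9, 6)|²=288]]
   so C = (21, -6)

C = (21, -6)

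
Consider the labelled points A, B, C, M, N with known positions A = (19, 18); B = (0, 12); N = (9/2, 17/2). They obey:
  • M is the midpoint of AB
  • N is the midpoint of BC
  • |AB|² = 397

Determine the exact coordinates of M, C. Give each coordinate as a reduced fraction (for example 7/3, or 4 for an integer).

1. M_x = 19/2  [2·M = A+B = (19, 18)+(0, 12)]
2. M_y = 15  [2·M = A+B = (19, 18)+(0, 12)]
   so M = (19/2, 15)
3. C_x = 9  [C = 2·N−B = 2·(9/2, 17/2)−(0, 12)]
4. C_y = 5  [C = 2·N−B = 2·(9/2, 17/2)−(0, 12)]
   so C = (9, 5)

M = (19/2, 15)
C = (9, 5)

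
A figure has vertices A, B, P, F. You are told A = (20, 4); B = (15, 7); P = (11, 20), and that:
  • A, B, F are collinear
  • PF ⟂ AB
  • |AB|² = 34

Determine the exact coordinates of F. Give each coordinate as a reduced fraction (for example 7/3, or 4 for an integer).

F = (215/34, 415/34)

1. F_x = 215/34  [[A, B, F are collinear ⇒ -3x-5y+80=0] ∩ [PF ⟂ AB ⇒ -5x+3y-5=0]]
2. F_y = 415/34  [[A, B, F are collinear ⇒ -3x-5y+80=0] ∩ [PF ⟂ AB ⇒ -5x+3y-5=0]]
   so F = (215/34, 415/34)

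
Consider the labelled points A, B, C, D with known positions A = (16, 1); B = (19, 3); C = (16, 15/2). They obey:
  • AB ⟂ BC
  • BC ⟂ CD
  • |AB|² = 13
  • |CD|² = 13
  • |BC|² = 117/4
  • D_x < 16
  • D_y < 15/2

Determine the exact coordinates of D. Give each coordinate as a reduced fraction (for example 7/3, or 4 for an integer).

1. D_x = 13  [[BC ⟂ CD ⇒ -3x+9/2y+57/4=0] ∩ [|D−(16, 15/2)|²=13]]
2. D_y = 11/2  [[BC ⟂ CD ⇒ -3x+9/2y+57/4=0] ∩ [|D−(16, 15/2)|²=13]]
   so D = (13, 11/2)

D = (13, 11/2)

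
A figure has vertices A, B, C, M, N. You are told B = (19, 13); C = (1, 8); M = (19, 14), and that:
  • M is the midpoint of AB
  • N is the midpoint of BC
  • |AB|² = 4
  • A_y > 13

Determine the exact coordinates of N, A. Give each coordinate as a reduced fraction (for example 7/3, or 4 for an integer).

N = (10, 21/2)
A = (19, 15)

1. A_x = 19  [A = 2·M−B = 2·(19, 14)−(19, 13)]
2. A_y = 15  [A = 2·M−B = 2·(19, 14)−(19, 13)]
   so A = (19, 15)
3. N_x = 10  [2·N = B+C = (19, 13)+(1, 8)]
4. N_y = 21/2  [2·N = B+C = (19, 13)+(1, 8)]
   so N = (10, 21/2)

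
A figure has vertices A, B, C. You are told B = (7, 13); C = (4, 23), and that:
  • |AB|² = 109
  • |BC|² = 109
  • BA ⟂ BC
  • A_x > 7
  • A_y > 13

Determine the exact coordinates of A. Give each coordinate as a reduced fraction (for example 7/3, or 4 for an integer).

1. A_x = 17  [[BA ⟂ BC ⇒ -3x+10y-109=0] ∩ [|A−(7, 13)|²=109]]
2. A_y = 16  [[BA ⟂ BC ⇒ -3x+10y-109=0] ∩ [|A−(7, 13)|²=109]]
   so A = (17, 16)

A = (17, 16)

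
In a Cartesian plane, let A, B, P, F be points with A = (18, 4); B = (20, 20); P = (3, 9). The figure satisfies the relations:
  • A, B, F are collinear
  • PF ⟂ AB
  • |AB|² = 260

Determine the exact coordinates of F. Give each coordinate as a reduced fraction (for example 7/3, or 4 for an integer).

1. F_x = 239/13  [[A, B, F are collinear ⇒ -16x+2y+280=0] ∩ [PF ⟂ AB ⇒ 2x+16y-150=0]]
2. F_y = 92/13  [[A, B, F are collinear ⇒ -16x+2y+280=0] ∩ [PF ⟂ AB ⇒ 2x+16y-150=0]]
   so F = (239/13, 92/13)

F = (239/13, 92/13)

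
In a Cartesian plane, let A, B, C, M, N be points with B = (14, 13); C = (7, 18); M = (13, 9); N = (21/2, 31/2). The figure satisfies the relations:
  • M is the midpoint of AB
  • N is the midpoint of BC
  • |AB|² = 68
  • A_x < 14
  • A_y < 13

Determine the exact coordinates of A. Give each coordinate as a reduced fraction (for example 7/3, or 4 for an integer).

1. A_x = 12  [A = 2·M−B = 2·(13, 9)−(14, 13)]
2. A_y = 5  [A = 2·M−B = 2·(13, 9)−(14, 13)]
   so A = (12, 5)

A = (12, 5)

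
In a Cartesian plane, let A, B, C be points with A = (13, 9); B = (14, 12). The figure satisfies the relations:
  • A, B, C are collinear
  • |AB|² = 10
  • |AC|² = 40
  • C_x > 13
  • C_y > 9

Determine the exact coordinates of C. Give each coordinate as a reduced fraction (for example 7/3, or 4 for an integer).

1. C_x = 15  [[A, B, C are collinear ⇒ -3x+1y+30=0] ∩ [|C−(13, 9)|²=40]]
2. C_y = 15  [[A, B, C are collinear ⇒ -3x+1y+30=0] ∩ [|C−(13, 9)|²=40]]
   so C = (15, 15)

C = (15, 15)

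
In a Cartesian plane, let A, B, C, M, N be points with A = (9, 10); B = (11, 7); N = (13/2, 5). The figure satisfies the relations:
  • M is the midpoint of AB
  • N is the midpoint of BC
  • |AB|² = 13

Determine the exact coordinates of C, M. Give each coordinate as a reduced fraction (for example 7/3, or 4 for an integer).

C = (2, 3)
M = (10, 17/2)

1. M_x = 10  [2·M = A+B = (9, 10)+(11, 7)]
2. M_y = 17/2  [2·M = A+B = (9, 10)+(11, 7)]
   so M = (10, 17/2)
3. C_x = 2  [C = 2·N−B = 2·(13/2, 5)−(11, 7)]
4. C_y = 3  [C = 2·N−B = 2·(13/2, 5)−(11, 7)]
   so C = (2, 3)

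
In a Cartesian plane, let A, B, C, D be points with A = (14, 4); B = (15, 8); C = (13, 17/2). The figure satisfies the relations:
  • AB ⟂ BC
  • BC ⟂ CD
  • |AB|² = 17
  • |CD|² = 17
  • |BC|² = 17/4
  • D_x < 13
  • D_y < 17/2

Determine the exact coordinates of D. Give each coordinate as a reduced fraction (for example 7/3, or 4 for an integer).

1. D_x = 12  [[BC ⟂ CD ⇒ -2x+1/2y+87/4=0] ∩ [|D−(13, 17/2)|²=17]]
2. D_y = 9/2  [[BC ⟂ CD ⇒ -2x+1/2y+87/4=0] ∩ [|D−(13, 17/2)|²=17]]
   so D = (12, 9/2)

D = (12, 9/2)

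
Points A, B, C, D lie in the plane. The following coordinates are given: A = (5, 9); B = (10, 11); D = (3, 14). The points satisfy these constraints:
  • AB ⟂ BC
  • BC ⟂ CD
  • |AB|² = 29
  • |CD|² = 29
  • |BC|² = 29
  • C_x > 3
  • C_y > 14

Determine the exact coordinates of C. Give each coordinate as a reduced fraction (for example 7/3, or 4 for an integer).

C = (8, 16)

1. C_x = 8  [[AB ⟂ BC ⇒ 5x+2y-72=0] ∩ [|C−(3, 14)|²=29]]
2. C_y = 16  [[AB ⟂ BC ⇒ 5x+2y-72=0] ∩ [|C−(3, 14)|²=29]]
   so C = (8, 16)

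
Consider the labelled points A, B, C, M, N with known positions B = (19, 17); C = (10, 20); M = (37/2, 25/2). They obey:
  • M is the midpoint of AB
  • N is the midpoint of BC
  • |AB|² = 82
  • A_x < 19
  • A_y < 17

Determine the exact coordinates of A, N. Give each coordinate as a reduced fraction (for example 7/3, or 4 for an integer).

1. A_x = 18  [A = 2·M−B = 2·(37/2, 25/2)−(19, 17)]
2. A_y = 8  [A = 2·M−B = 2·(37/2, 25/2)−(19, 17)]
   so A = (18, 8)
3. N_x = 29/2  [2·N = B+C = (19, 17)+(10, 20)]
4. N_y = 37/2  [2·N = B+C = (19, 17)+(10, 20)]
   so N = (29/2, 37/2)

A = (18, 8)
N = (29/2, 37/2)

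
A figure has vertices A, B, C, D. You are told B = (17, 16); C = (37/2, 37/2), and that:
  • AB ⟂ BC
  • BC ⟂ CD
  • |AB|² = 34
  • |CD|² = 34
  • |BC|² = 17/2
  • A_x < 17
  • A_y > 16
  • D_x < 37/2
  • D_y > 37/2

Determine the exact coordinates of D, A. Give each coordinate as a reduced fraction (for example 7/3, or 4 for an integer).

D = (27/2, 43/2)
A = (12, 19)

1. D_x = 27/2  [[BC ⟂ CD ⇒ 3/2x+5/2y-74=0] ∩ [|D−(37/2, 37/2)|²=34]]
2. D_y = 43/2  [[BC ⟂ CD ⇒ 3/2x+5/2y-74=0] ∩ [|D−(37/2, 37/2)|²=34]]
   so D = (27/2, 43/2)
3. A_x = 12  [[AB ⟂ BC ⇒ -3/2x-5/2y+131/2=0] ∩ [|A−(17, 16)|²=34]]
4. A_y = 19  [[AB ⟂ BC ⇒ -3/2x-5/2y+131/2=0] ∩ [|A−(17, 16)|²=34]]
   so A = (12, 19)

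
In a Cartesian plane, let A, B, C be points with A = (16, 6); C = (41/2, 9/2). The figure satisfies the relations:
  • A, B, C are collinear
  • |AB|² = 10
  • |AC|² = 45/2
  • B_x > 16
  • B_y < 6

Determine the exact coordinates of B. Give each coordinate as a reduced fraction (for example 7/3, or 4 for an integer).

B = (19, 5)

1. B_x = 19  [[A, B, C are collinear ⇒ -3/2x-9/2y+51=0] ∩ [|B−(16, 6)|²=10]]
2. B_y = 5  [[A, B, C are collinear ⇒ -3/2x-9/2y+51=0] ∩ [|B−(16, 6)|²=10]]
   so B = (19, 5)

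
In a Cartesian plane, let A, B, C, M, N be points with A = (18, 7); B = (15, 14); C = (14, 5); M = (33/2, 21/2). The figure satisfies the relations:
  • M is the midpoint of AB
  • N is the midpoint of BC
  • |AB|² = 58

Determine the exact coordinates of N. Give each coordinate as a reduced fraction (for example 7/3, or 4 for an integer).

N = (29/2, 19/2)

1. N_x = 29/2  [2·N = B+C = (15, 14)+(14, 5)]
2. N_y = 19/2  [2·N = B+C = (15, 14)+(14, 5)]
   so N = (29/2, 19/2)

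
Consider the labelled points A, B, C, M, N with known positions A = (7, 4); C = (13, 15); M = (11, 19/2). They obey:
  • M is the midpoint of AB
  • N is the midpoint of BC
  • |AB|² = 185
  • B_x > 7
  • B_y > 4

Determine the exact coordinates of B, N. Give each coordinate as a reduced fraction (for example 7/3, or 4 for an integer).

1. B_x = 15  [B = 2·M−A = 2·(11, 19/2)−(7, 4)]
2. B_y = 15  [B = 2·M−A = 2·(11, 19/2)−(7, 4)]
   so B = (15, 15)
3. N_x = 14  [2·N = B+C = (15, 15)+(13, 15)]
4. N_y = 15  [2·N = B+C = (15, 15)+(13, 15)]
   so N = (14, 15)

B = (15, 15)
N = (14, 15)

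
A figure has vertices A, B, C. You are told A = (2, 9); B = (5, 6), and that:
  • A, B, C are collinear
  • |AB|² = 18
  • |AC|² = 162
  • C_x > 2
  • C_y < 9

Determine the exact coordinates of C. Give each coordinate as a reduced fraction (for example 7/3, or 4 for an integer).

C = (11, 0)

1. C_x = 11  [[A, B, C are collinear ⇒ 3x+3y-33=0] ∩ [|C−(2, 9)|²=162]]
2. C_y = 0  [[A, B, C are collinear ⇒ 3x+3y-33=0] ∩ [|C−(2, 9)|²=162]]
   so C = (11, 0)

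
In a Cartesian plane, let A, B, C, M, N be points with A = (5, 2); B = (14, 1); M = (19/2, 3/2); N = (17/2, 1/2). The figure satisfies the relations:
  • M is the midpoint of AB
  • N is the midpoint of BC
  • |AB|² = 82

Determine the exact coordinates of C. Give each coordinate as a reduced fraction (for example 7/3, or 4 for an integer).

1. C_x = 3  [C = 2·N−B = 2·(17/2, 1/2)−(14, 1)]
2. C_y = 0  [C = 2·N−B = 2·(17/2, 1/2)−(14, 1)]
   so C = (3, 0)

C = (3, 0)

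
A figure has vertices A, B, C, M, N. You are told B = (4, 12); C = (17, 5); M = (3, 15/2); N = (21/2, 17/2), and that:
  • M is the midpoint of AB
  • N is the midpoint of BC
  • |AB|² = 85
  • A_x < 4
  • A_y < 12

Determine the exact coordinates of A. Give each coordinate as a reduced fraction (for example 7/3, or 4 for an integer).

A = (2, 3)

1. A_x = 2  [A = 2·M−B = 2·(3, 15/2)−(4, 12)]
2. A_y = 3  [A = 2·M−B = 2·(3, 15/2)−(4, 12)]
   so A = (2, 3)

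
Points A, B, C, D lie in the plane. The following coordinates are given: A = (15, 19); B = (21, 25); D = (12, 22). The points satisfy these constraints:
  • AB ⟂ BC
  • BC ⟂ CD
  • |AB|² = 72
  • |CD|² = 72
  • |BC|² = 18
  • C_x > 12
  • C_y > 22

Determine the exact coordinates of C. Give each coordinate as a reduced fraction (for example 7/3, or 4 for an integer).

C = (18, 28)

1. C_x = 18  [[AB ⟂ BC ⇒ 6x+6y-276=0] ∩ [|C−(12, 22)|²=72]]
2. C_y = 28  [[AB ⟂ BC ⇒ 6x+6y-276=0] ∩ [|C−(12, 22)|²=72]]
   so C = (18, 28)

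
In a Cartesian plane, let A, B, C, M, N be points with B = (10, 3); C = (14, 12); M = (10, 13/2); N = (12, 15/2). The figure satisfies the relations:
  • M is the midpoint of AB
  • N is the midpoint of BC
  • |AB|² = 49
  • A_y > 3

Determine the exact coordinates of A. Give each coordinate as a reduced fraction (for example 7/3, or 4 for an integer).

1. A_x = 10  [A = 2·M−B = 2·(10, 13/2)−(10, 3)]
2. A_y = 10  [A = 2·M−B = 2·(10, 13/2)−(10, 3)]
   so A = (10, 10)

A = (10, 10)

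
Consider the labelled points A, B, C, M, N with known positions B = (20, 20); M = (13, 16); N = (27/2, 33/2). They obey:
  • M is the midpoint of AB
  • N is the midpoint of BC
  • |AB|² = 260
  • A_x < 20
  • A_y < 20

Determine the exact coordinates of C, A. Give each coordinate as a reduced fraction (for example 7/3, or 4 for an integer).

1. A_x = 6  [A = 2·M−B = 2·(13, 16)−(20, 20)]
2. A_y = 12  [A = 2·M−B = 2·(13, 16)−(20, 20)]
   so A = (6, 12)
3. C_x = 7  [C = 2·N−B = 2·(27/2, 33/2)−(20, 20)]
4. C_y = 13  [C = 2·N−B = 2·(27/2, 33/2)−(20, 20)]
   so C = (7, 13)

C = (7, 13)
A = (6, 12)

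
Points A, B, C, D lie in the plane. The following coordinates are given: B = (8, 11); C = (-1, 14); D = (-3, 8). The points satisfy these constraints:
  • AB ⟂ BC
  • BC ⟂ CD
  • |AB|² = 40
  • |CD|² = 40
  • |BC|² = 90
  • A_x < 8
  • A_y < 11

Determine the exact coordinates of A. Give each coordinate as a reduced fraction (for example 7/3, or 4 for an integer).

1. A_x = 6  [[AB ⟂ BC ⇒ 9x-3y-39=0] ∩ [|A−(8, 11)|²=40]]
2. A_y = 5  [[AB ⟂ BC ⇒ 9x-3y-39=0] ∩ [|A−(8, 11)|²=40]]
   so A = (6, 5)

A = (6, 5)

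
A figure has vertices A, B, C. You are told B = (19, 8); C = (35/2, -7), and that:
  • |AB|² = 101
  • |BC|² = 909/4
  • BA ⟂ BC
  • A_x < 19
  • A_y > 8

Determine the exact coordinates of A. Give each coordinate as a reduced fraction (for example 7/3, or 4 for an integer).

1. A_x = 9  [[BA ⟂ BC ⇒ -3/2x-15y+297/2=0] ∩ [|A−(19, 8)|²=101]]
2. A_y = 9  [[BA ⟂ BC ⇒ -3/2x-15y+297/2=0] ∩ [|A−(19, 8)|²=101]]
   so A = (9, 9)

A = (9, 9)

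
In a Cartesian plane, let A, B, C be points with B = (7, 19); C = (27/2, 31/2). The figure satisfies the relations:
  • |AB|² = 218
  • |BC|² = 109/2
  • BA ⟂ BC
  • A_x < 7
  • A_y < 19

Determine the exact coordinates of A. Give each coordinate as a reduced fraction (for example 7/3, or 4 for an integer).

A = (0, 6)

1. A_x = 0  [[BA ⟂ BC ⇒ 13/2x-7/2y+21=0] ∩ [|A−(7, 19)|²=218]]
2. A_y = 6  [[BA ⟂ BC ⇒ 13/2x-7/2y+21=0] ∩ [|A−(7, 19)|²=218]]
   so A = (0, 6)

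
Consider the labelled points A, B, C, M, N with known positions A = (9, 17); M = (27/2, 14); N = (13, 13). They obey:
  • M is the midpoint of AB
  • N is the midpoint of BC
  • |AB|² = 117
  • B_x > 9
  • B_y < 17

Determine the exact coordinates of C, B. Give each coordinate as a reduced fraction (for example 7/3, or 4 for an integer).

C = (8, 15)
B = (18, 11)

1. B_x = 18  [B = 2·M−A = 2·(27/2, 14)−(9, 17)]
2. B_y = 11  [B = 2·M−A = 2·(27/2, 14)−(9, 17)]
   so B = (18, 11)
3. C_x = 8  [C = 2·N−B = 2·(13, 13)−(18, 11)]
4. C_y = 15  [C = 2·N−B = 2·(13, 13)−(18, 11)]
   so C = (8, 15)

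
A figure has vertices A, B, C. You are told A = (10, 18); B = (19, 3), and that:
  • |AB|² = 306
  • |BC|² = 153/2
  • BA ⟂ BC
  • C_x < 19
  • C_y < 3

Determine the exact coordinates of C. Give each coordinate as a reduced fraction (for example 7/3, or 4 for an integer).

1. C_x = 23/2  [[BA ⟂ BC ⇒ -9x+15y+126=0] ∩ [|C−(19, 3)|²=153/2]]
2. C_y = -3/2  [[BA ⟂ BC ⇒ -9x+15y+126=0] ∩ [|C−(19, 3)|²=153/2]]
   so C = (23/2, -3/2)

C = (23/2, -3/2)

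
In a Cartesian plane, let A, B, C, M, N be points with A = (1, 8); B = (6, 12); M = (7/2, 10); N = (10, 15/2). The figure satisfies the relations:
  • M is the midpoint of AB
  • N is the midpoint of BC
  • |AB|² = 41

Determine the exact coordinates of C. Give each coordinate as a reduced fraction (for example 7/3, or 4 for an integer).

C = (14, 3)

1. C_x = 14  [C = 2·N−B = 2·(10, 15/2)−(6, 12)]
2. C_y = 3  [C = 2·N−B = 2·(10, 15/2)−(6, 12)]
   so C = (14, 3)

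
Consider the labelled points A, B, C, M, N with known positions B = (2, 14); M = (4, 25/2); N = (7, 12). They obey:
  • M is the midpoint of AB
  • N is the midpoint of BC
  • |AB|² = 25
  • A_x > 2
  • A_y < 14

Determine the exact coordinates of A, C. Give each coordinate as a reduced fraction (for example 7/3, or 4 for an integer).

1. A_x = 6  [A = 2·M−B = 2·(4, 25/2)−(2, 14)]
2. A_y = 11  [A = 2·M−B = 2·(4, 25/2)−(2, 14)]
   so A = (6, 11)
3. C_x = 12  [C = 2·N−B = 2·(7, 12)−(2, 14)]
4. C_y = 10  [C = 2·N−B = 2·(7, 12)−(2, 14)]
   so C = (12, 10)

A = (6, 11)
C = (12, 10)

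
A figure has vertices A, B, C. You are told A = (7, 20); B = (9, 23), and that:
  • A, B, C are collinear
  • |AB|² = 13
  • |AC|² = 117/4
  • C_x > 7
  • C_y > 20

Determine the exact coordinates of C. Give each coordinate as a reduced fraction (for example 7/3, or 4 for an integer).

C = (10, 49/2)

1. C_x = 10  [[A, B, C are collinear ⇒ -3x+2y-19=0] ∩ [|C−(7, 20)|²=117/4]]
2. C_y = 49/2  [[A, B, C are collinear ⇒ -3x+2y-19=0] ∩ [|C−(7, 20)|²=117/4]]
   so C = (10, 49/2)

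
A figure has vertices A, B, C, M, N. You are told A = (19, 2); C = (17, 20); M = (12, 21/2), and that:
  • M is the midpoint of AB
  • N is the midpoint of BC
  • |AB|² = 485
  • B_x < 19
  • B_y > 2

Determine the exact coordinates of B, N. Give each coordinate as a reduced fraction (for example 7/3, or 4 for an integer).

B = (5, 19)
N = (11, 39/2)

1. B_x = 5  [B = 2·M−A = 2·(12, 21/2)−(19, 2)]
2. B_y = 19  [B = 2·M−A = 2·(12, 21/2)−(19, 2)]
   so B = (5, 19)
3. N_x = 11  [2·N = B+C = (5, 19)+(17, 20)]
4. N_y = 39/2  [2·N = B+C = (5, 19)+(17, 20)]
   so N = (11, 39/2)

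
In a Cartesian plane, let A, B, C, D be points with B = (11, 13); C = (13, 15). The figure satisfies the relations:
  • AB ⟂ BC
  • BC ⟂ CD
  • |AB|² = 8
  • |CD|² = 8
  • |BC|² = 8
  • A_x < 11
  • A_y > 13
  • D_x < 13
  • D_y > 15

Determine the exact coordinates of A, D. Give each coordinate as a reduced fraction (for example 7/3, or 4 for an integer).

1. A_x = 9  [[AB ⟂ BC ⇒ -2x-2y+48=0] ∩ [|A−(11, 13)|²=8]]
2. A_y = 15  [[AB ⟂ BC ⇒ -2x-2y+48=0] ∩ [|A−(11, 13)|²=8]]
   so A = (9, 15)
3. D_x = 11  [[BC ⟂ CD ⇒ 2x+2y-56=0] ∩ [|D−(13, 15)|²=8]]
4. D_y = 17  [[BC ⟂ CD ⇒ 2x+2y-56=0] ∩ [|D−(13, 15)|²=8]]
   so D = (11, 17)

A = (9, 15)
D = (11, 17)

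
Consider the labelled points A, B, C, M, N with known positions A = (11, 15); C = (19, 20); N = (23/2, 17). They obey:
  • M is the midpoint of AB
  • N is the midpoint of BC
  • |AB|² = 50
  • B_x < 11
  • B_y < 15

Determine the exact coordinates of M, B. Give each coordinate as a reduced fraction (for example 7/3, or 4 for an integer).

1. B_x = 4  [B = 2·N−C = 2·(23/2, 17)−(19, 20)]
2. B_y = 14  [B = 2·N−C = 2·(23/2, 17)−(19, 20)]
   so B = (4, 14)
3. M_x = 15/2  [2·M = A+B = (11, 15)+(4, 14)]
4. M_y = 29/2  [2·M = A+B = (11, 15)+(4, 14)]
   so M = (15/2, 29/2)

M = (15/2, 29/2)
B = (4, 14)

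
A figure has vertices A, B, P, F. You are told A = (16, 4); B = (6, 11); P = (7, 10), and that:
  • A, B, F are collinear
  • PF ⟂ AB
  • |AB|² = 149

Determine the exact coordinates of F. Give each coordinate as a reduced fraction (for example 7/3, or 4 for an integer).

F = (1064/149, 1520/149)

1. F_x = 1064/149  [[A, B, F are collinear ⇒ -7x-10y+152=0] ∩ [PF ⟂ AB ⇒ -10x+7y=0]]
2. F_y = 1520/149  [[A, B, F are collinear ⇒ -7x-10y+152=0] ∩ [PF ⟂ AB ⇒ -10x+7y=0]]
   so F = (1064/149, 1520/149)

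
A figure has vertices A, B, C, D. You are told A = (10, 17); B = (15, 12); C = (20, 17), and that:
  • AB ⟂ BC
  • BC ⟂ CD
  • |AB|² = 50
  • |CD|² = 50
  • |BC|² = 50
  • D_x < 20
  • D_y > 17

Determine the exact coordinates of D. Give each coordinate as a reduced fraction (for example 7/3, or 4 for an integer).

1. D_x = 15  [[BC ⟂ CD ⇒ 5x+5y-185=0] ∩ [|D−(20, 17)|²=50]]
2. D_y = 22  [[BC ⟂ CD ⇒ 5x+5y-185=0] ∩ [|D−(20, 17)|²=50]]
   so D = (15, 22)

D = (15, 22)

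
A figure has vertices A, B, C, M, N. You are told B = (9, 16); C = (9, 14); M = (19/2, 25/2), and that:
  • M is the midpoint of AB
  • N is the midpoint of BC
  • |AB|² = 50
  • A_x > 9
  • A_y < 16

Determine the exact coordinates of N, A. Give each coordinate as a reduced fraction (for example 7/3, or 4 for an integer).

N = (9, 15)
A = (10, 9)

1. A_x = 10  [A = 2·M−B = 2·(19/2, 25/2)−(9, 16)]
2. A_y = 9  [A = 2·M−B = 2·(19/2, 25/2)−(9, 16)]
   so A = (10, 9)
3. N_x = 9  [2·N = B+C = (9, 16)+(9, 14)]
4. N_y = 15  [2·N = B+C = (9, 16)+(9, 14)]
   so N = (9, 15)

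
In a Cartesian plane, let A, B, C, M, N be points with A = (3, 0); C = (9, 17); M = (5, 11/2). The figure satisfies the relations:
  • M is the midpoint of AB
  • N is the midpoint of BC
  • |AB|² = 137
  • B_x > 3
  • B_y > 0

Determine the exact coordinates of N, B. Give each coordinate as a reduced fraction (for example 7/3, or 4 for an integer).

1. B_x = 7  [B = 2·M−A = 2·(5, 11/2)−(3, 0)]
2. B_y = 11  [B = 2·M−A = 2·(5, 11/2)−(3, 0)]
   so B = (7, 11)
3. N_x = 8  [2·N = B+C = (7, 11)+(9, 17)]
4. N_y = 14  [2·N = B+C = (7, 11)+(9, 17)]
   so N = (8, 14)

N = (8, 14)
B = (7, 11)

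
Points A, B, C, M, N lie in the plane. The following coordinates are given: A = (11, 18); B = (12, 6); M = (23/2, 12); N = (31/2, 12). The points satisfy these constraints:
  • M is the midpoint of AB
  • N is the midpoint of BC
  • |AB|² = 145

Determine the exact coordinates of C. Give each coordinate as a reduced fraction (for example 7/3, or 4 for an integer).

1. C_x = 19  [C = 2·N−B = 2·(31/2, 12)−(12, 6)]
2. C_y = 18  [C = 2·N−B = 2·(31/2, 12)−(12, 6)]
   so C = (19, 18)

C = (19, 18)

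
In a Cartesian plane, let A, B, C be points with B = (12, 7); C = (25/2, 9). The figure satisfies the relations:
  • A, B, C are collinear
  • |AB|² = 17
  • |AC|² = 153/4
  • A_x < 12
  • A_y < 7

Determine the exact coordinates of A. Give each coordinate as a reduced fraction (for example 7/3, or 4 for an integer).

1. A_x = 11  [[A, B, C are collinear ⇒ -2x+1/2y+41/2=0] ∩ [|A−(12, 7)|²=17]]
2. A_y = 3  [[A, B, C are collinear ⇒ -2x+1/2y+41/2=0] ∩ [|A−(12, 7)|²=17]]
   so A = (11, 3)

A = (11, 3)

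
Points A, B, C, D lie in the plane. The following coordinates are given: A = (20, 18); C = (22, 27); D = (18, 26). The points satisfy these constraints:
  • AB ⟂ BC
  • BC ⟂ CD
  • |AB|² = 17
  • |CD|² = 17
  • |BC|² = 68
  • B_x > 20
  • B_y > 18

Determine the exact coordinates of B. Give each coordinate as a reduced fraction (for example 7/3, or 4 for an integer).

B = (24, 19)

1. B_x = 24  [[BC ⟂ CD ⇒ 4x+1y-115=0] ∩ [|B−(20, 18)|²=17]]
2. B_y = 19  [[BC ⟂ CD ⇒ 4x+1y-115=0] ∩ [|B−(20, 18)|²=17]]
   so B = (24, 19)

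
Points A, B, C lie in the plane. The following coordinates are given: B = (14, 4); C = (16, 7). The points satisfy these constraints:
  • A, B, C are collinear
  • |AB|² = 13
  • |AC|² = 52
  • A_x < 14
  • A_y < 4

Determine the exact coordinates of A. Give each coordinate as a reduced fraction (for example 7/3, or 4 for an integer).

A = (12, 1)

1. A_x = 12  [[A, B, C are collinear ⇒ -3x+2y+34=0] ∩ [|A−(14, 4)|²=13]]
2. A_y = 1  [[A, B, C are collinear ⇒ -3x+2y+34=0] ∩ [|A−(14, 4)|²=13]]
   so A = (12, 1)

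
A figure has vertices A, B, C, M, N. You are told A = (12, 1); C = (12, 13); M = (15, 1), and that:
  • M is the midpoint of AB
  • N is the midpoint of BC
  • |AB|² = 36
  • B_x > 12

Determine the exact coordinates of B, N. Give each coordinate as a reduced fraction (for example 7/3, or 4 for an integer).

B = (18, 1)
N = (15, 7)

1. B_x = 18  [B = 2·M−A = 2·(15, 1)−(12, 1)]
2. B_y = 1  [B = 2·M−A = 2·(15, 1)−(12, 1)]
   so B = (18, 1)
3. N_x = 15  [2·N = B+C = (18, 1)+(12, 13)]
4. N_y = 7  [2·N = B+C = (18, 1)+(12, 13)]
   so N = (15, 7)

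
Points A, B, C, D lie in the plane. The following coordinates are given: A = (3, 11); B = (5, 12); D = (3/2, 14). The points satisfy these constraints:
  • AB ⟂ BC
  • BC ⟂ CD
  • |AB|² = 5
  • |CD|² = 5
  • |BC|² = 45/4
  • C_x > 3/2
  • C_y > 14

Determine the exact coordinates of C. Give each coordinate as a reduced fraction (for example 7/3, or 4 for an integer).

C = (7/2, 15)

1. C_x = 7/2  [[AB ⟂ BC ⇒ 2x+1y-22=0] ∩ [|C−(3/2, 14)|²=5]]
2. C_y = 15  [[AB ⟂ BC ⇒ 2x+1y-22=0] ∩ [|C−(3/2, 14)|²=5]]
   so C = (7/2, 15)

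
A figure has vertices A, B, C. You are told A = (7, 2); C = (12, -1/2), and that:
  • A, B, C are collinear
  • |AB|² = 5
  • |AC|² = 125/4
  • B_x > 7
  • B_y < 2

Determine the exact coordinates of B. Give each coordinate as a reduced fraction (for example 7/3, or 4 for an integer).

1. B_x = 9  [[A, B, C are collinear ⇒ -5/2x-5y+55/2=0] ∩ [|B−(7, 2)|²=5]]
2. B_y = 1  [[A, B, C are collinear ⇒ -5/2x-5y+55/2=0] ∩ [|B−(7, 2)|²=5]]
   so B = (9, 1)

B = (9, 1)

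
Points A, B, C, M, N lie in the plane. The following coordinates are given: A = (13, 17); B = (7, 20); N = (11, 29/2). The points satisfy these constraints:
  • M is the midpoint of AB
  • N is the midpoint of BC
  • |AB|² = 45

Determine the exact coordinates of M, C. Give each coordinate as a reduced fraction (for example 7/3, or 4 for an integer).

1. M_x = 10  [2·M = A+B = (13, 17)+(7, 20)]
2. M_y = 37/2  [2·M = A+B = (13, 17)+(7, 20)]
   so M = (10, 37/2)
3. C_x = 15  [C = 2·N−B = 2·(11, 29/2)−(7, 20)]
4. C_y = 9  [C = 2·N−B = 2·(11, 29/2)−(7, 20)]
   so C = (15, 9)

M = (10, 37/2)
C = (15, 9)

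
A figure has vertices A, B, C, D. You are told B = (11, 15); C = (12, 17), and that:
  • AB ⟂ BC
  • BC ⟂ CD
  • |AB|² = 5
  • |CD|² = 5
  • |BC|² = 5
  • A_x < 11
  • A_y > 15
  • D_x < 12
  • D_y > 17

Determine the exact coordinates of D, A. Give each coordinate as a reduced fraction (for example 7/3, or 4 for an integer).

D = (10, 18)
A = (9, 16)

1. D_x = 10  [[BC ⟂ CD ⇒ 1x+2y-46=0] ∩ [|D−(12, 17)|²=5]]
2. D_y = 18  [[BC ⟂ CD ⇒ 1x+2y-46=0] ∩ [|D−(12, 17)|²=5]]
   so D = (10, 18)
3. A_x = 9  [[AB ⟂ BC ⇒ -1x-2y+41=0] ∩ [|A−(11, 15)|²=5]]
4. A_y = 16  [[AB ⟂ BC ⇒ -1x-2y+41=0] ∩ [|A−(11, 15)|²=5]]
   so A = (9, 16)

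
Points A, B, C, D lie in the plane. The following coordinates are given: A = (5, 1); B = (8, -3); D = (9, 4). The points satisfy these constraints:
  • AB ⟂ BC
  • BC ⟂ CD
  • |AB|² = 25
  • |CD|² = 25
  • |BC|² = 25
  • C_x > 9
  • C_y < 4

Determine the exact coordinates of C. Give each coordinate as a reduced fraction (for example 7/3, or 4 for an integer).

C = (12, 0)

1. C_x = 12  [[AB ⟂ BC ⇒ 3x-4y-36=0] ∩ [|C−(9, 4)|²=25]]
2. C_y = 0  [[AB ⟂ BC ⇒ 3x-4y-36=0] ∩ [|C−(9, 4)|²=25]]
   so C = (12, 0)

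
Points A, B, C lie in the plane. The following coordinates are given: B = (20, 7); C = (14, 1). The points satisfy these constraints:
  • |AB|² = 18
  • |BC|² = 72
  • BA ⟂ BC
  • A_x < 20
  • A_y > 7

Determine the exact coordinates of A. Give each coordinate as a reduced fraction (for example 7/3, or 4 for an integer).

A = (17, 10)

1. A_x = 17  [[BA ⟂ BC ⇒ -6x-6y+162=0] ∩ [|A−(20, 7)|²=18]]
2. A_y = 10  [[BA ⟂ BC ⇒ -6x-6y+162=0] ∩ [|A−(20, 7)|²=18]]
   so A = (17, 10)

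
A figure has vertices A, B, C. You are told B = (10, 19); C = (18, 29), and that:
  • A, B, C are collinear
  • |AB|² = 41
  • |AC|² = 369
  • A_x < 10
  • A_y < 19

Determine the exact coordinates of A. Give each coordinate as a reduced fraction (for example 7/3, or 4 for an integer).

A = (6, 14)

1. A_x = 6  [[A, B, C are collinear ⇒ -10x+8y-52=0] ∩ [|A−(10, 19)|²=41]]
2. A_y = 14  [[A, B, C are collinear ⇒ -10x+8y-52=0] ∩ [|A−(10, 19)|²=41]]
   so A = (6, 14)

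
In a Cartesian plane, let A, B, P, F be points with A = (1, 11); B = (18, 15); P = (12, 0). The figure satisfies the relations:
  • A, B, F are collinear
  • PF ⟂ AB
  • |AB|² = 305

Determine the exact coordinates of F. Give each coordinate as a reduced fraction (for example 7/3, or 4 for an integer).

F = (2736/305, 3927/305)

1. F_x = 2736/305  [[A, B, F are collinear ⇒ -4x+17y-183=0] ∩ [PF ⟂ AB ⇒ 17x+4y-204=0]]
2. F_y = 3927/305  [[A, B, F are collinear ⇒ -4x+17y-183=0] ∩ [PF ⟂ AB ⇒ 17x+4y-204=0]]
   so F = (2736/305, 3927/305)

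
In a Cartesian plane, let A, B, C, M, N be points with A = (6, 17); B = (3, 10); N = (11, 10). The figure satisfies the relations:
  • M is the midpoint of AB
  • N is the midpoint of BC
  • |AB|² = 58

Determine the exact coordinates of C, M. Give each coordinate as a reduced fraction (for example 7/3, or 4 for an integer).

C = (19, 10)
M = (9/2, 27/2)

1. M_x = 9/2  [2·M = A+B = (6, 17)+(3, 10)]
2. M_y = 27/2  [2·M = A+B = (6, 17)+(3, 10)]
   so M = (9/2, 27/2)
3. C_x = 19  [C = 2·N−B = 2·(11, 10)−(3, 10)]
4. C_y = 10  [C = 2·N−B = 2·(11, 10)−(3, 10)]
   so C = (19, 10)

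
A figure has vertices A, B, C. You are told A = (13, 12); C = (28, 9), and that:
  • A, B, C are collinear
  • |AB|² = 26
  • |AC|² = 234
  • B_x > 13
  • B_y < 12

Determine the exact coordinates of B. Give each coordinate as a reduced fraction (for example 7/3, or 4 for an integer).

B = (18, 11)

1. B_x = 18  [[A, B, C are collinear ⇒ -3x-15y+219=0] ∩ [|B−(13, 12)|²=26]]
2. B_y = 11  [[A, B, C are collinear ⇒ -3x-15y+219=0] ∩ [|B−(13, 12)|²=26]]
   so B = (18, 11)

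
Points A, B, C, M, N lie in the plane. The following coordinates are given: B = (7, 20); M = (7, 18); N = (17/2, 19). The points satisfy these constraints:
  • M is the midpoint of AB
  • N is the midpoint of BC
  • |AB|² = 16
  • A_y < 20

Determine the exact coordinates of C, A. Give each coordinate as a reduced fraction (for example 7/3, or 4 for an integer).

1. A_x = 7  [A = 2·M−B = 2·(7, 18)−(7, 20)]
2. A_y = 16  [A = 2·M−B = 2·(7, 18)−(7, 20)]
   so A = (7, 16)
3. C_x = 10  [C = 2·N−B = 2·(17/2, 19)−(7, 20)]
4. C_y = 18  [C = 2·N−B = 2·(17/2, 19)−(7, 20)]
   so C = (10, 18)

C = (10, 18)
A = (7, 16)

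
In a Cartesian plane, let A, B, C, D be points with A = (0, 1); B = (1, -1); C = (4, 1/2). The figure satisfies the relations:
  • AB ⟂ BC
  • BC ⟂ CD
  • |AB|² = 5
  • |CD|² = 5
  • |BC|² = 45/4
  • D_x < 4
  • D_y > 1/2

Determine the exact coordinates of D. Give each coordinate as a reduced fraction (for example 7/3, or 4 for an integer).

D = (3, 5/2)

1. D_x = 3  [[BC ⟂ CD ⇒ 3x+3/2y-51/4=0] ∩ [|D−(4, 1/2)|²=5]]
2. D_y = 5/2  [[BC ⟂ CD ⇒ 3x+3/2y-51/4=0] ∩ [|D−(4, 1/2)|²=5]]
   so D = (3, 5/2)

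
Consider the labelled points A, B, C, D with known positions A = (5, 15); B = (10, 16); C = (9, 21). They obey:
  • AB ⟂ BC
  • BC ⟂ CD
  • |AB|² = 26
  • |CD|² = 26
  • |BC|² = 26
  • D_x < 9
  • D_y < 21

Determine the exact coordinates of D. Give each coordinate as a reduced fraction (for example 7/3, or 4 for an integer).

1. D_x = 4  [[BC ⟂ CD ⇒ -1x+5y-96=0] ∩ [|D−(9, 21)|²=26]]
2. D_y = 20  [[BC ⟂ CD ⇒ -1x+5y-96=0] ∩ [|D−(9, 21)|²=26]]
   so D = (4, 20)

D = (4, 20)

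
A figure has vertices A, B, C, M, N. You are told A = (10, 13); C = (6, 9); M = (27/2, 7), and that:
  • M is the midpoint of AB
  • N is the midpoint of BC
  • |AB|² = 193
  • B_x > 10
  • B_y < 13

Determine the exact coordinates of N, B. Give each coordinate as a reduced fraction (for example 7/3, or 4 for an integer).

1. B_x = 17  [B = 2·M−A = 2·(27/2, 7)−(10, 13)]
2. B_y = 1  [B = 2·M−A = 2·(27/2, 7)−(10, 13)]
   so B = (17, 1)
3. N_x = 23/2  [2·N = B+C = (17, 1)+(6, 9)]
4. N_y = 5  [2·N = B+C = (17, 1)+(6, 9)]
   so N = (23/2, 5)

N = (23/2, 5)
B = (17, 1)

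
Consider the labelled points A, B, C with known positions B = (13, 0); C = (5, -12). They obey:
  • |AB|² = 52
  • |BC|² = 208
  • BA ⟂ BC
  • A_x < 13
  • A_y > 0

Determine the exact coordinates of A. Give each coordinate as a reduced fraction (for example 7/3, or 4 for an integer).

A = (7, 4)

1. A_x = 7  [[BA ⟂ BC ⇒ -8x-12y+104=0] ∩ [|A−(13, 0)|²=52]]
2. A_y = 4  [[BA ⟂ BC ⇒ -8x-12y+104=0] ∩ [|A−(13, 0)|²=52]]
   so A = (7, 4)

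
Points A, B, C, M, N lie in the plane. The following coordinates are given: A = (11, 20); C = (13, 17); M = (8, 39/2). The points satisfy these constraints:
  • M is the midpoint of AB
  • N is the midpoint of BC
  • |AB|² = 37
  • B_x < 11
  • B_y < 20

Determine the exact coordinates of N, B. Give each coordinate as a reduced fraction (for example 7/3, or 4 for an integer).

1. B_x = 5  [B = 2·M−A = 2·(8, 39/2)−(11, 20)]
2. B_y = 19  [B = 2·M−A = 2·(8, 39/2)−(11, 20)]
   so B = (5, 19)
3. N_x = 9  [2·N = B+C = (5, 19)+(13, 17)]
4. N_y = 18  [2·N = B+C = (5, 19)+(13, 17)]
   so N = (9, 18)

N = (9, 18)
B = (5, 19)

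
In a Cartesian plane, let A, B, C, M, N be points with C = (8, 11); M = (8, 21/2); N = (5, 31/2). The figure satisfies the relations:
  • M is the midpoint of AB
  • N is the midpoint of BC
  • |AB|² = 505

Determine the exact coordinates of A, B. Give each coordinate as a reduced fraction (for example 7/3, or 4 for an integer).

1. B_x = 2  [B = 2·N−C = 2·(5, 31/2)−(8, 11)]
2. B_y = 20  [B = 2·N−C = 2·(5, 31/2)−(8, 11)]
   so B = (2, 20)
3. A_x = 14  [A = 2·M−B = 2·(8, 21/2)−(2, 20)]
4. A_y = 1  [A = 2·M−B = 2·(8, 21/2)−(2, 20)]
   so A = (14, 1)

A = (14, 1)
B = (2, 20)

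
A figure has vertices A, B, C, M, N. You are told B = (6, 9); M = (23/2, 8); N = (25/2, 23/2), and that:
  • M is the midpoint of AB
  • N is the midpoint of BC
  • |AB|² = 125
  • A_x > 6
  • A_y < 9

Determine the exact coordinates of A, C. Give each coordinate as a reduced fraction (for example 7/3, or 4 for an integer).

A = (17, 7)
C = (19, 14)

1. A_x = 17  [A = 2·M−B = 2·(23/2, 8)−(6, 9)]
2. A_y = 7  [A = 2·M−B = 2·(23/2, 8)−(6, 9)]
   so A = (17, 7)
3. C_x = 19  [C = 2·N−B = 2·(25/2, 23/2)−(6, 9)]
4. C_y = 14  [C = 2·N−B = 2·(25/2, 23/2)−(6, 9)]
   so C = (19, 14)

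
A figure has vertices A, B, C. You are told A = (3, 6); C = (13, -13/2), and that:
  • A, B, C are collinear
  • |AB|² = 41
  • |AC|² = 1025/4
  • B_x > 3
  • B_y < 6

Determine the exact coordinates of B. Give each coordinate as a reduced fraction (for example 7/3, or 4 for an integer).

B = (7, 1)

1. B_x = 7  [[A, B, C are collinear ⇒ -25/2x-10y+195/2=0] ∩ [|B−(3, 6)|²=41]]
2. B_y = 1  [[A, B, C are collinear ⇒ -25/2x-10y+195/2=0] ∩ [|B−(3, 6)|²=41]]
   so B = (7, 1)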